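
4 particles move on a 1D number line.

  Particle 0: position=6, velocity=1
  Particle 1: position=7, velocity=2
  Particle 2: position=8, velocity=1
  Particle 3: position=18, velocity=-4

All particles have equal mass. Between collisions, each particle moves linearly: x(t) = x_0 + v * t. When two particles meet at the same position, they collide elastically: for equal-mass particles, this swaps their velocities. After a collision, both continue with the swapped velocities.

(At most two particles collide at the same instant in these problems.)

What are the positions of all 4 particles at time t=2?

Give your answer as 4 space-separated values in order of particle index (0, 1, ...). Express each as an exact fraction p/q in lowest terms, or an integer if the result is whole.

Answer: 8 10 10 11

Derivation:
Collision at t=1: particles 1 and 2 swap velocities; positions: p0=7 p1=9 p2=9 p3=14; velocities now: v0=1 v1=1 v2=2 v3=-4
Collision at t=11/6: particles 2 and 3 swap velocities; positions: p0=47/6 p1=59/6 p2=32/3 p3=32/3; velocities now: v0=1 v1=1 v2=-4 v3=2
Collision at t=2: particles 1 and 2 swap velocities; positions: p0=8 p1=10 p2=10 p3=11; velocities now: v0=1 v1=-4 v2=1 v3=2
Advance to t=2 (no further collisions before then); velocities: v0=1 v1=-4 v2=1 v3=2; positions = 8 10 10 11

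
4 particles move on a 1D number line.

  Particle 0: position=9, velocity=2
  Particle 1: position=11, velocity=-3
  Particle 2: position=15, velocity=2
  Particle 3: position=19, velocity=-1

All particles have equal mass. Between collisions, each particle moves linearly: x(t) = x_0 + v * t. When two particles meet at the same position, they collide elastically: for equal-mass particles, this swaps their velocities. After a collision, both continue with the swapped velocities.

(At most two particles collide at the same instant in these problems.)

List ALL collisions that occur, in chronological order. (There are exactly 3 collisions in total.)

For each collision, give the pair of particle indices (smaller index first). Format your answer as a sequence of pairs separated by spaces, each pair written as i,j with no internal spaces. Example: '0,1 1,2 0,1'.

Answer: 0,1 2,3 1,2

Derivation:
Collision at t=2/5: particles 0 and 1 swap velocities; positions: p0=49/5 p1=49/5 p2=79/5 p3=93/5; velocities now: v0=-3 v1=2 v2=2 v3=-1
Collision at t=4/3: particles 2 and 3 swap velocities; positions: p0=7 p1=35/3 p2=53/3 p3=53/3; velocities now: v0=-3 v1=2 v2=-1 v3=2
Collision at t=10/3: particles 1 and 2 swap velocities; positions: p0=1 p1=47/3 p2=47/3 p3=65/3; velocities now: v0=-3 v1=-1 v2=2 v3=2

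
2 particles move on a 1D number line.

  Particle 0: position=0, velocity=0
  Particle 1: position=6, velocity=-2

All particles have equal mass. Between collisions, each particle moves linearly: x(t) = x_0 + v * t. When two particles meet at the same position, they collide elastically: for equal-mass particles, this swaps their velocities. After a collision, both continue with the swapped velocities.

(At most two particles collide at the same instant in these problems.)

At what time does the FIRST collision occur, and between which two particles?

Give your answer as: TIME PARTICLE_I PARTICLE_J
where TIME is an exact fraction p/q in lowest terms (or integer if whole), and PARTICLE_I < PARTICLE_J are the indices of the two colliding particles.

Pair (0,1): pos 0,6 vel 0,-2 -> gap=6, closing at 2/unit, collide at t=3
Earliest collision: t=3 between 0 and 1

Answer: 3 0 1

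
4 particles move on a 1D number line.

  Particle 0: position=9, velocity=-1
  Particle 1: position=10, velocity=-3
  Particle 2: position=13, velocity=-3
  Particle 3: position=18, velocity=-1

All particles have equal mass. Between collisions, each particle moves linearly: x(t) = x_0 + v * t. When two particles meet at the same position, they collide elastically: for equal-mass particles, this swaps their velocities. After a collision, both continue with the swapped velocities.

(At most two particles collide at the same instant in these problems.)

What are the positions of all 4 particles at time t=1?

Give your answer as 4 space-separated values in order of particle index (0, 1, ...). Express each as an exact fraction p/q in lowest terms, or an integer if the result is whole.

Answer: 7 8 10 17

Derivation:
Collision at t=1/2: particles 0 and 1 swap velocities; positions: p0=17/2 p1=17/2 p2=23/2 p3=35/2; velocities now: v0=-3 v1=-1 v2=-3 v3=-1
Advance to t=1 (no further collisions before then); velocities: v0=-3 v1=-1 v2=-3 v3=-1; positions = 7 8 10 17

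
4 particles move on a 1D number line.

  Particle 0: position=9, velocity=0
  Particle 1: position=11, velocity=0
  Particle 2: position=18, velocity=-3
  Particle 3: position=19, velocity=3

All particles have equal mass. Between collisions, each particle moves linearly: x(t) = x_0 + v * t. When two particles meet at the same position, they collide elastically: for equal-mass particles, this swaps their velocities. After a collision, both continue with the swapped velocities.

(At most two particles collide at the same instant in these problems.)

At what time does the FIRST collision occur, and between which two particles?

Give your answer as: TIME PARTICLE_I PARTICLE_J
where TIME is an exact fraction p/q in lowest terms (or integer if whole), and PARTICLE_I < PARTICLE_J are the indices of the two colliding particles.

Answer: 7/3 1 2

Derivation:
Pair (0,1): pos 9,11 vel 0,0 -> not approaching (rel speed 0 <= 0)
Pair (1,2): pos 11,18 vel 0,-3 -> gap=7, closing at 3/unit, collide at t=7/3
Pair (2,3): pos 18,19 vel -3,3 -> not approaching (rel speed -6 <= 0)
Earliest collision: t=7/3 between 1 and 2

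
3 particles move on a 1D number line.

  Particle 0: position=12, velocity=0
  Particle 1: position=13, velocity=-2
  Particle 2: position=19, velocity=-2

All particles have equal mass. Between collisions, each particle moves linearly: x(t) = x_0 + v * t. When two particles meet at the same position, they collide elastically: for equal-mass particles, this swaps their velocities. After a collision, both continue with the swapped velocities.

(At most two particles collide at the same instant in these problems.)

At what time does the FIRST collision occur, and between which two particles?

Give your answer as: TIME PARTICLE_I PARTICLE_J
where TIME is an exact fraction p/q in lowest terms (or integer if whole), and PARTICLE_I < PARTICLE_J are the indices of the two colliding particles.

Pair (0,1): pos 12,13 vel 0,-2 -> gap=1, closing at 2/unit, collide at t=1/2
Pair (1,2): pos 13,19 vel -2,-2 -> not approaching (rel speed 0 <= 0)
Earliest collision: t=1/2 between 0 and 1

Answer: 1/2 0 1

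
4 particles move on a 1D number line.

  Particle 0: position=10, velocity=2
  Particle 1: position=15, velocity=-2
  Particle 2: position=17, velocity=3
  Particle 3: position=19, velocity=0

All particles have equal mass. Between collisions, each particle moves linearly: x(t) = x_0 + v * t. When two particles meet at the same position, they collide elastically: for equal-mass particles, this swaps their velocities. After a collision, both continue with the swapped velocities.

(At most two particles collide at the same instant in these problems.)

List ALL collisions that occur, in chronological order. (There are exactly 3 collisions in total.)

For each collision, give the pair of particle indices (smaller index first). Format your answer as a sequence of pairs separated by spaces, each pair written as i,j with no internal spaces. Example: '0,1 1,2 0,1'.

Answer: 2,3 0,1 1,2

Derivation:
Collision at t=2/3: particles 2 and 3 swap velocities; positions: p0=34/3 p1=41/3 p2=19 p3=19; velocities now: v0=2 v1=-2 v2=0 v3=3
Collision at t=5/4: particles 0 and 1 swap velocities; positions: p0=25/2 p1=25/2 p2=19 p3=83/4; velocities now: v0=-2 v1=2 v2=0 v3=3
Collision at t=9/2: particles 1 and 2 swap velocities; positions: p0=6 p1=19 p2=19 p3=61/2; velocities now: v0=-2 v1=0 v2=2 v3=3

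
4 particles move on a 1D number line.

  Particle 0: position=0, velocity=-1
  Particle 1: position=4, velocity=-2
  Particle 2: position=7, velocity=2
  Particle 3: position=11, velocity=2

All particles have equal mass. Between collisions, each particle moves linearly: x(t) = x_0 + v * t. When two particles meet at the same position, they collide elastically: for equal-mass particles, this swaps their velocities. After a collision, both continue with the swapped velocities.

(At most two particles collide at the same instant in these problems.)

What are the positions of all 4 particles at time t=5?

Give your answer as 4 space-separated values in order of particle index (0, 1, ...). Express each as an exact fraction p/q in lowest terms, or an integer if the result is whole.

Collision at t=4: particles 0 and 1 swap velocities; positions: p0=-4 p1=-4 p2=15 p3=19; velocities now: v0=-2 v1=-1 v2=2 v3=2
Advance to t=5 (no further collisions before then); velocities: v0=-2 v1=-1 v2=2 v3=2; positions = -6 -5 17 21

Answer: -6 -5 17 21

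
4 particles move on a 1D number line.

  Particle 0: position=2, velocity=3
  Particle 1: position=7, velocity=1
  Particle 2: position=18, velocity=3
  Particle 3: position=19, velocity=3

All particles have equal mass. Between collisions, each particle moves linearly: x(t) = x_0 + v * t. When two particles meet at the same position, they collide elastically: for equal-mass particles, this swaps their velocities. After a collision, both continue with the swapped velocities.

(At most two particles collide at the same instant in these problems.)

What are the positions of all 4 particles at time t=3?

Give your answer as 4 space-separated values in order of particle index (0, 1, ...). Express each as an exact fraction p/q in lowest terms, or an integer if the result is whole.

Answer: 10 11 27 28

Derivation:
Collision at t=5/2: particles 0 and 1 swap velocities; positions: p0=19/2 p1=19/2 p2=51/2 p3=53/2; velocities now: v0=1 v1=3 v2=3 v3=3
Advance to t=3 (no further collisions before then); velocities: v0=1 v1=3 v2=3 v3=3; positions = 10 11 27 28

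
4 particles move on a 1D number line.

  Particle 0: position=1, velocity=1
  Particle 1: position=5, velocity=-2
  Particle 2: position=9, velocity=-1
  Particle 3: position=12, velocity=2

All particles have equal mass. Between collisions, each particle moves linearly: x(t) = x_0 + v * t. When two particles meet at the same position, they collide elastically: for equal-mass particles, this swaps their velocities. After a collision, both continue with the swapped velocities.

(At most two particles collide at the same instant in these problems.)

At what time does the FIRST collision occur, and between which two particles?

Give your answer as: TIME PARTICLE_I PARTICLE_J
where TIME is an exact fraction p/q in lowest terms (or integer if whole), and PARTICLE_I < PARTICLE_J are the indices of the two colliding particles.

Pair (0,1): pos 1,5 vel 1,-2 -> gap=4, closing at 3/unit, collide at t=4/3
Pair (1,2): pos 5,9 vel -2,-1 -> not approaching (rel speed -1 <= 0)
Pair (2,3): pos 9,12 vel -1,2 -> not approaching (rel speed -3 <= 0)
Earliest collision: t=4/3 between 0 and 1

Answer: 4/3 0 1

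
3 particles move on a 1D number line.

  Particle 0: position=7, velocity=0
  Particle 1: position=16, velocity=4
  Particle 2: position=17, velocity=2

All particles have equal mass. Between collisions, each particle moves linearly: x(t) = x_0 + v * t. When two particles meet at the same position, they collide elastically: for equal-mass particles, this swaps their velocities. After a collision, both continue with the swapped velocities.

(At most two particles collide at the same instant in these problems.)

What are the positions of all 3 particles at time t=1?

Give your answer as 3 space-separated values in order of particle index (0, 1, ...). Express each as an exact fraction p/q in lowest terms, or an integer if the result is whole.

Answer: 7 19 20

Derivation:
Collision at t=1/2: particles 1 and 2 swap velocities; positions: p0=7 p1=18 p2=18; velocities now: v0=0 v1=2 v2=4
Advance to t=1 (no further collisions before then); velocities: v0=0 v1=2 v2=4; positions = 7 19 20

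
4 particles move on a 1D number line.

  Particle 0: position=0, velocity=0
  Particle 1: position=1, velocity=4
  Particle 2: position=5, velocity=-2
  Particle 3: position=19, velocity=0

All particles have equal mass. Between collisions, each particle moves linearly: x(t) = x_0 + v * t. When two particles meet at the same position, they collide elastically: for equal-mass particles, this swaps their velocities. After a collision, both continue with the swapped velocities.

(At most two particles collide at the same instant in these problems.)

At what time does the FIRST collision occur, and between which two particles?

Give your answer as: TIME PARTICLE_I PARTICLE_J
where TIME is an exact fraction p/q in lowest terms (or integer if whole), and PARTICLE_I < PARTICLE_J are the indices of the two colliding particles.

Answer: 2/3 1 2

Derivation:
Pair (0,1): pos 0,1 vel 0,4 -> not approaching (rel speed -4 <= 0)
Pair (1,2): pos 1,5 vel 4,-2 -> gap=4, closing at 6/unit, collide at t=2/3
Pair (2,3): pos 5,19 vel -2,0 -> not approaching (rel speed -2 <= 0)
Earliest collision: t=2/3 between 1 and 2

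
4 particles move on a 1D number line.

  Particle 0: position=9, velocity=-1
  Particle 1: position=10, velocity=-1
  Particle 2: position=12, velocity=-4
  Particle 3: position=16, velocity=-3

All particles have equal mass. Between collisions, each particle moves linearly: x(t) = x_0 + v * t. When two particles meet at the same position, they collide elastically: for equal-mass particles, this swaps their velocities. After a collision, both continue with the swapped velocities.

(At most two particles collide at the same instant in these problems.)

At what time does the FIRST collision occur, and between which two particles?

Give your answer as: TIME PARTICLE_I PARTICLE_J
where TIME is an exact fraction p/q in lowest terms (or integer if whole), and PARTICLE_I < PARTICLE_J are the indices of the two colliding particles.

Pair (0,1): pos 9,10 vel -1,-1 -> not approaching (rel speed 0 <= 0)
Pair (1,2): pos 10,12 vel -1,-4 -> gap=2, closing at 3/unit, collide at t=2/3
Pair (2,3): pos 12,16 vel -4,-3 -> not approaching (rel speed -1 <= 0)
Earliest collision: t=2/3 between 1 and 2

Answer: 2/3 1 2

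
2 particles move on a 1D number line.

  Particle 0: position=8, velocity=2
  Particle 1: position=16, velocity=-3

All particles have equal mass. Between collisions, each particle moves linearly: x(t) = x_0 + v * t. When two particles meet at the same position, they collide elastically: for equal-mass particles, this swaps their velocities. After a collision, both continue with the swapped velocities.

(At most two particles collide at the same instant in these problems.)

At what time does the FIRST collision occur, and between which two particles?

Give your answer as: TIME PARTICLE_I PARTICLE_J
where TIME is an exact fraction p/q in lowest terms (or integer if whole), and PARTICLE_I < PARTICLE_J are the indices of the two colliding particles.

Answer: 8/5 0 1

Derivation:
Pair (0,1): pos 8,16 vel 2,-3 -> gap=8, closing at 5/unit, collide at t=8/5
Earliest collision: t=8/5 between 0 and 1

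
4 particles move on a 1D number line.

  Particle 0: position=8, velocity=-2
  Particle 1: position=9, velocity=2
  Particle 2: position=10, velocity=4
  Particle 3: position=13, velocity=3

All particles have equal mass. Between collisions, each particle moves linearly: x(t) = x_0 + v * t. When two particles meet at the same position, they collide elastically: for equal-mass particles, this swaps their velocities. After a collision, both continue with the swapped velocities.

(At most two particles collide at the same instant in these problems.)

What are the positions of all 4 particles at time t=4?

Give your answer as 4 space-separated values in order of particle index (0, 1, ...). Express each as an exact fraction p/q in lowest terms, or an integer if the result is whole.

Collision at t=3: particles 2 and 3 swap velocities; positions: p0=2 p1=15 p2=22 p3=22; velocities now: v0=-2 v1=2 v2=3 v3=4
Advance to t=4 (no further collisions before then); velocities: v0=-2 v1=2 v2=3 v3=4; positions = 0 17 25 26

Answer: 0 17 25 26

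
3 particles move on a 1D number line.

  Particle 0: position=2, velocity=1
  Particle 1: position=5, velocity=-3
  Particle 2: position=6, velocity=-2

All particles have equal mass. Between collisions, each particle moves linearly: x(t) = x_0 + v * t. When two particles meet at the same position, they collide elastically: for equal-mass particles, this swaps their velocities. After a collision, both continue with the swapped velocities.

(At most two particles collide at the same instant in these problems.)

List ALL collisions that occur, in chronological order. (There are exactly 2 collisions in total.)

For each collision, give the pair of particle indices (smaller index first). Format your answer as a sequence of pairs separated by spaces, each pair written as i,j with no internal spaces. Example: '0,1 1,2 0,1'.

Collision at t=3/4: particles 0 and 1 swap velocities; positions: p0=11/4 p1=11/4 p2=9/2; velocities now: v0=-3 v1=1 v2=-2
Collision at t=4/3: particles 1 and 2 swap velocities; positions: p0=1 p1=10/3 p2=10/3; velocities now: v0=-3 v1=-2 v2=1

Answer: 0,1 1,2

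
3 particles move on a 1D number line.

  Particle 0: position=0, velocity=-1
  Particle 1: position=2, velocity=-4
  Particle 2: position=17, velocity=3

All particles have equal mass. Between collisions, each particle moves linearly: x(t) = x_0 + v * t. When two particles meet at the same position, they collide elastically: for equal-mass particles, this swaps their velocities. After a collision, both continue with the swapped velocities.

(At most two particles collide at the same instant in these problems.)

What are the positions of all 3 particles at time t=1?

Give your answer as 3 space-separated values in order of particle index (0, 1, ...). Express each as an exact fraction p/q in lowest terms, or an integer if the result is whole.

Answer: -2 -1 20

Derivation:
Collision at t=2/3: particles 0 and 1 swap velocities; positions: p0=-2/3 p1=-2/3 p2=19; velocities now: v0=-4 v1=-1 v2=3
Advance to t=1 (no further collisions before then); velocities: v0=-4 v1=-1 v2=3; positions = -2 -1 20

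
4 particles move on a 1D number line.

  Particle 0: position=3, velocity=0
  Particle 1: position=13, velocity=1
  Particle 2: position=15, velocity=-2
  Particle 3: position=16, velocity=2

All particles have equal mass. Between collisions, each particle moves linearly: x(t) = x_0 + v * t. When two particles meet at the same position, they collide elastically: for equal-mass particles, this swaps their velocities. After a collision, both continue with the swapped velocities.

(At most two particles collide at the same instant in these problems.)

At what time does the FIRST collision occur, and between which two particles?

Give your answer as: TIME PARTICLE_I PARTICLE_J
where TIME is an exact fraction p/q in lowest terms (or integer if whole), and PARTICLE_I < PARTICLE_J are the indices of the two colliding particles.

Answer: 2/3 1 2

Derivation:
Pair (0,1): pos 3,13 vel 0,1 -> not approaching (rel speed -1 <= 0)
Pair (1,2): pos 13,15 vel 1,-2 -> gap=2, closing at 3/unit, collide at t=2/3
Pair (2,3): pos 15,16 vel -2,2 -> not approaching (rel speed -4 <= 0)
Earliest collision: t=2/3 between 1 and 2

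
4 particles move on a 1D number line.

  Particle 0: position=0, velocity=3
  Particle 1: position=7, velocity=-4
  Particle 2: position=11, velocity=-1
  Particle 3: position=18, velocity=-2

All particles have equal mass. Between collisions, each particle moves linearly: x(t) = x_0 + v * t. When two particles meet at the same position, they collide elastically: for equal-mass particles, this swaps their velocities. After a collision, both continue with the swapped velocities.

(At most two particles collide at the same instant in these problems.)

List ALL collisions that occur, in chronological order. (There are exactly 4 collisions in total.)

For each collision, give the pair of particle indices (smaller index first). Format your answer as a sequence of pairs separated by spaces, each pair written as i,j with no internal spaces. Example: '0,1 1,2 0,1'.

Collision at t=1: particles 0 and 1 swap velocities; positions: p0=3 p1=3 p2=10 p3=16; velocities now: v0=-4 v1=3 v2=-1 v3=-2
Collision at t=11/4: particles 1 and 2 swap velocities; positions: p0=-4 p1=33/4 p2=33/4 p3=25/2; velocities now: v0=-4 v1=-1 v2=3 v3=-2
Collision at t=18/5: particles 2 and 3 swap velocities; positions: p0=-37/5 p1=37/5 p2=54/5 p3=54/5; velocities now: v0=-4 v1=-1 v2=-2 v3=3
Collision at t=7: particles 1 and 2 swap velocities; positions: p0=-21 p1=4 p2=4 p3=21; velocities now: v0=-4 v1=-2 v2=-1 v3=3

Answer: 0,1 1,2 2,3 1,2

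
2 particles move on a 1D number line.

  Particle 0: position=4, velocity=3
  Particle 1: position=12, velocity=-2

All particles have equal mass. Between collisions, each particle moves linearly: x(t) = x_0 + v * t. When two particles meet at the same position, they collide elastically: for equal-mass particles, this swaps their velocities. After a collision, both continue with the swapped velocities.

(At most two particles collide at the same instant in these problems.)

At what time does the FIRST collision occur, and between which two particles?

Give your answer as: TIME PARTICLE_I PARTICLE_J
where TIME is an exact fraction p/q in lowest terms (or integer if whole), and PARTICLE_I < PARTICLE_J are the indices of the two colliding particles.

Answer: 8/5 0 1

Derivation:
Pair (0,1): pos 4,12 vel 3,-2 -> gap=8, closing at 5/unit, collide at t=8/5
Earliest collision: t=8/5 between 0 and 1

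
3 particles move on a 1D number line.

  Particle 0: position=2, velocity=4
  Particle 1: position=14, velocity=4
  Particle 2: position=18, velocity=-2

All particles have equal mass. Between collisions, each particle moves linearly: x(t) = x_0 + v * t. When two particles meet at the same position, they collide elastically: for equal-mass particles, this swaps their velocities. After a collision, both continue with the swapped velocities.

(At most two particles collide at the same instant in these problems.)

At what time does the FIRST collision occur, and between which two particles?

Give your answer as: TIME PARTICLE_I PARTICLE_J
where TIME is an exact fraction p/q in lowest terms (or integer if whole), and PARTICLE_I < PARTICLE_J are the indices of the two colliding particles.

Answer: 2/3 1 2

Derivation:
Pair (0,1): pos 2,14 vel 4,4 -> not approaching (rel speed 0 <= 0)
Pair (1,2): pos 14,18 vel 4,-2 -> gap=4, closing at 6/unit, collide at t=2/3
Earliest collision: t=2/3 between 1 and 2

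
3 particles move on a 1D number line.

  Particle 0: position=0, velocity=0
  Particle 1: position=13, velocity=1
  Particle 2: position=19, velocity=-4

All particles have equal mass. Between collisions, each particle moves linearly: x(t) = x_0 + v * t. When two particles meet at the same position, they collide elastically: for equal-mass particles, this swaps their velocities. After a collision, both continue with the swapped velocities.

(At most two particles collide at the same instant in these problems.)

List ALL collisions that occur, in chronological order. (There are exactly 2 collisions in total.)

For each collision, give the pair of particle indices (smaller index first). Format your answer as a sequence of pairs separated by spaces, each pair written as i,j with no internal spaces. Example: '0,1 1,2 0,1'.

Collision at t=6/5: particles 1 and 2 swap velocities; positions: p0=0 p1=71/5 p2=71/5; velocities now: v0=0 v1=-4 v2=1
Collision at t=19/4: particles 0 and 1 swap velocities; positions: p0=0 p1=0 p2=71/4; velocities now: v0=-4 v1=0 v2=1

Answer: 1,2 0,1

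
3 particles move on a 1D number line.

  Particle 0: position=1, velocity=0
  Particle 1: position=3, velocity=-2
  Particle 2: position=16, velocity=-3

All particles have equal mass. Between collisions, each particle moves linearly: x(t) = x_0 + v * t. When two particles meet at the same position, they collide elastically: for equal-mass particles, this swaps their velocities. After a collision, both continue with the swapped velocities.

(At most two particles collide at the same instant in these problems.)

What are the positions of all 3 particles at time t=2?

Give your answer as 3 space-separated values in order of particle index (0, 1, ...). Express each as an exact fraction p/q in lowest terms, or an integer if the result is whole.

Collision at t=1: particles 0 and 1 swap velocities; positions: p0=1 p1=1 p2=13; velocities now: v0=-2 v1=0 v2=-3
Advance to t=2 (no further collisions before then); velocities: v0=-2 v1=0 v2=-3; positions = -1 1 10

Answer: -1 1 10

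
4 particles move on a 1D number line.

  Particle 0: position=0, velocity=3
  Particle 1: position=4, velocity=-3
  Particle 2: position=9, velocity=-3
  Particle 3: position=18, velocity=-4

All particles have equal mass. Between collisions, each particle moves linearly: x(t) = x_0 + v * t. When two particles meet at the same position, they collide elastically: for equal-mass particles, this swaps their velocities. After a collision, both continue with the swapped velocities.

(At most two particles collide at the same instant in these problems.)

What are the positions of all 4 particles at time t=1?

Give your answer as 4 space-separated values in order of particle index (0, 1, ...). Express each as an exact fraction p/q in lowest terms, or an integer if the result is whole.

Answer: 1 3 6 14

Derivation:
Collision at t=2/3: particles 0 and 1 swap velocities; positions: p0=2 p1=2 p2=7 p3=46/3; velocities now: v0=-3 v1=3 v2=-3 v3=-4
Advance to t=1 (no further collisions before then); velocities: v0=-3 v1=3 v2=-3 v3=-4; positions = 1 3 6 14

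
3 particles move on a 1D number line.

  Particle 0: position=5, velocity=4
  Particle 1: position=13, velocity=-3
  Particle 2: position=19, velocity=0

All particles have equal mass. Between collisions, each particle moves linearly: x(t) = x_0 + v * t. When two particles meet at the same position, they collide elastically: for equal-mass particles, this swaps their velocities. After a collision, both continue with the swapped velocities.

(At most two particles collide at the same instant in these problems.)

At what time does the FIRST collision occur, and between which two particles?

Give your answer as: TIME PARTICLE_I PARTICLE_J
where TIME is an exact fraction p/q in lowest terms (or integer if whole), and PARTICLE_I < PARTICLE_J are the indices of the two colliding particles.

Answer: 8/7 0 1

Derivation:
Pair (0,1): pos 5,13 vel 4,-3 -> gap=8, closing at 7/unit, collide at t=8/7
Pair (1,2): pos 13,19 vel -3,0 -> not approaching (rel speed -3 <= 0)
Earliest collision: t=8/7 between 0 and 1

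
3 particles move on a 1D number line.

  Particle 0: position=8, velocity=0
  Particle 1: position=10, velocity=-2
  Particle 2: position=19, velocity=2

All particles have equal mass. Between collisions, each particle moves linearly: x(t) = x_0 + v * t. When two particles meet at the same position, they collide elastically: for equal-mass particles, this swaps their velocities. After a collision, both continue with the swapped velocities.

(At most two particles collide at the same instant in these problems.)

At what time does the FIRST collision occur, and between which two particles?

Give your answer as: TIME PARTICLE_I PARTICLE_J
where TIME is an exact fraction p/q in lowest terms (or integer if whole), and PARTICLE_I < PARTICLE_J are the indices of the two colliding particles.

Answer: 1 0 1

Derivation:
Pair (0,1): pos 8,10 vel 0,-2 -> gap=2, closing at 2/unit, collide at t=1
Pair (1,2): pos 10,19 vel -2,2 -> not approaching (rel speed -4 <= 0)
Earliest collision: t=1 between 0 and 1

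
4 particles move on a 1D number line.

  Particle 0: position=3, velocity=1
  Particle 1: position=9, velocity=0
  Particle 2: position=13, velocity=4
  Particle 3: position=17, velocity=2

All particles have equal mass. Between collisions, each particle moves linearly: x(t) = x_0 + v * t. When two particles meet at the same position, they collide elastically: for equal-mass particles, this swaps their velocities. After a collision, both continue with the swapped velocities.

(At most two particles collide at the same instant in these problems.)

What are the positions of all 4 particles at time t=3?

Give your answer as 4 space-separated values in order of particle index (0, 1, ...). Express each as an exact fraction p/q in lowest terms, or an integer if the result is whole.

Collision at t=2: particles 2 and 3 swap velocities; positions: p0=5 p1=9 p2=21 p3=21; velocities now: v0=1 v1=0 v2=2 v3=4
Advance to t=3 (no further collisions before then); velocities: v0=1 v1=0 v2=2 v3=4; positions = 6 9 23 25

Answer: 6 9 23 25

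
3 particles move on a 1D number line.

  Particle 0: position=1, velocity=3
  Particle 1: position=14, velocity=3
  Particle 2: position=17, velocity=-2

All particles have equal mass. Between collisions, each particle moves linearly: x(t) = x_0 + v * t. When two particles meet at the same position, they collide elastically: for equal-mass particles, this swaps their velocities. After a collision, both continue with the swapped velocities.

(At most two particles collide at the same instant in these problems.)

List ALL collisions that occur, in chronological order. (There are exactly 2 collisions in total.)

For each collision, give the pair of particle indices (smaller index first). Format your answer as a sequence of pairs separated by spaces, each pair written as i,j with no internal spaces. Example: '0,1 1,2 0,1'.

Answer: 1,2 0,1

Derivation:
Collision at t=3/5: particles 1 and 2 swap velocities; positions: p0=14/5 p1=79/5 p2=79/5; velocities now: v0=3 v1=-2 v2=3
Collision at t=16/5: particles 0 and 1 swap velocities; positions: p0=53/5 p1=53/5 p2=118/5; velocities now: v0=-2 v1=3 v2=3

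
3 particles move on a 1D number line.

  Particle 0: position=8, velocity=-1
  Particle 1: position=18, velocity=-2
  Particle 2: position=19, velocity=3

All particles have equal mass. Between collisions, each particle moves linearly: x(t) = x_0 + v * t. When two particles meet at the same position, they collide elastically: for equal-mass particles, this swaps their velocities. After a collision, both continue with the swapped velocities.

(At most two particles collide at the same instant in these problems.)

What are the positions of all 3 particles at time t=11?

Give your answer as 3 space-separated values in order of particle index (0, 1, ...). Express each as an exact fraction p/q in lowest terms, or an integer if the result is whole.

Answer: -4 -3 52

Derivation:
Collision at t=10: particles 0 and 1 swap velocities; positions: p0=-2 p1=-2 p2=49; velocities now: v0=-2 v1=-1 v2=3
Advance to t=11 (no further collisions before then); velocities: v0=-2 v1=-1 v2=3; positions = -4 -3 52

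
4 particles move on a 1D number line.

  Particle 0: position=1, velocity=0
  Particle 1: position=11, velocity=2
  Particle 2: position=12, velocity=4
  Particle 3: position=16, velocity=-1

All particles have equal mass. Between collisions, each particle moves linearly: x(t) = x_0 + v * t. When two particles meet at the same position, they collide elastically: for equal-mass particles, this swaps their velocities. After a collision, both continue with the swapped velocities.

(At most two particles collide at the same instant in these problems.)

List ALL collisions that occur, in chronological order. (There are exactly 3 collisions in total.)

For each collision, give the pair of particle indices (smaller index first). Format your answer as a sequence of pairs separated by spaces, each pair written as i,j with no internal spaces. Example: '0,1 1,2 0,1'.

Collision at t=4/5: particles 2 and 3 swap velocities; positions: p0=1 p1=63/5 p2=76/5 p3=76/5; velocities now: v0=0 v1=2 v2=-1 v3=4
Collision at t=5/3: particles 1 and 2 swap velocities; positions: p0=1 p1=43/3 p2=43/3 p3=56/3; velocities now: v0=0 v1=-1 v2=2 v3=4
Collision at t=15: particles 0 and 1 swap velocities; positions: p0=1 p1=1 p2=41 p3=72; velocities now: v0=-1 v1=0 v2=2 v3=4

Answer: 2,3 1,2 0,1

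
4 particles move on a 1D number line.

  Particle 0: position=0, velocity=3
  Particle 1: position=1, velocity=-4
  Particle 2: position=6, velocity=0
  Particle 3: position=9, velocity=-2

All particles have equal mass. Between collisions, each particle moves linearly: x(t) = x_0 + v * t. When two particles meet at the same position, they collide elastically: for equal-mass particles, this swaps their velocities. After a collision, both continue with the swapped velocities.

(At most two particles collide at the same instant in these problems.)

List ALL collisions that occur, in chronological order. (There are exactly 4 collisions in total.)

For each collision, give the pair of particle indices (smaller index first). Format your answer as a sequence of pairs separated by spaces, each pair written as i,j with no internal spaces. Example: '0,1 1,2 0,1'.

Collision at t=1/7: particles 0 and 1 swap velocities; positions: p0=3/7 p1=3/7 p2=6 p3=61/7; velocities now: v0=-4 v1=3 v2=0 v3=-2
Collision at t=3/2: particles 2 and 3 swap velocities; positions: p0=-5 p1=9/2 p2=6 p3=6; velocities now: v0=-4 v1=3 v2=-2 v3=0
Collision at t=9/5: particles 1 and 2 swap velocities; positions: p0=-31/5 p1=27/5 p2=27/5 p3=6; velocities now: v0=-4 v1=-2 v2=3 v3=0
Collision at t=2: particles 2 and 3 swap velocities; positions: p0=-7 p1=5 p2=6 p3=6; velocities now: v0=-4 v1=-2 v2=0 v3=3

Answer: 0,1 2,3 1,2 2,3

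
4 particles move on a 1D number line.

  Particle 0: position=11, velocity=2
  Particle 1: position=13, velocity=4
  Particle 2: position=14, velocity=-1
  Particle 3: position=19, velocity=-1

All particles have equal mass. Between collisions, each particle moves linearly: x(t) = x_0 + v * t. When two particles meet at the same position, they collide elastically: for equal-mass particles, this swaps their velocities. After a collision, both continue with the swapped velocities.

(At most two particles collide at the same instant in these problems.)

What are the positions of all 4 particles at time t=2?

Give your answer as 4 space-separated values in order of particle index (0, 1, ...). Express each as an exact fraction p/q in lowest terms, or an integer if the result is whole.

Collision at t=1/5: particles 1 and 2 swap velocities; positions: p0=57/5 p1=69/5 p2=69/5 p3=94/5; velocities now: v0=2 v1=-1 v2=4 v3=-1
Collision at t=1: particles 0 and 1 swap velocities; positions: p0=13 p1=13 p2=17 p3=18; velocities now: v0=-1 v1=2 v2=4 v3=-1
Collision at t=6/5: particles 2 and 3 swap velocities; positions: p0=64/5 p1=67/5 p2=89/5 p3=89/5; velocities now: v0=-1 v1=2 v2=-1 v3=4
Advance to t=2 (no further collisions before then); velocities: v0=-1 v1=2 v2=-1 v3=4; positions = 12 15 17 21

Answer: 12 15 17 21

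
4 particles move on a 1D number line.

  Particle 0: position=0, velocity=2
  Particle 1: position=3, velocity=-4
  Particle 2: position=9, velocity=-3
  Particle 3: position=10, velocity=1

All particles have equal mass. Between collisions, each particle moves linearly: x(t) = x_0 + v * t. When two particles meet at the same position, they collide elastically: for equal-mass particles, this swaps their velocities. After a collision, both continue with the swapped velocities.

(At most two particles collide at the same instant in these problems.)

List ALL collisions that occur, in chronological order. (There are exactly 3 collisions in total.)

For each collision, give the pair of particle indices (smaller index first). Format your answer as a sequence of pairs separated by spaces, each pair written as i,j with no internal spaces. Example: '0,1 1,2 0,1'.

Collision at t=1/2: particles 0 and 1 swap velocities; positions: p0=1 p1=1 p2=15/2 p3=21/2; velocities now: v0=-4 v1=2 v2=-3 v3=1
Collision at t=9/5: particles 1 and 2 swap velocities; positions: p0=-21/5 p1=18/5 p2=18/5 p3=59/5; velocities now: v0=-4 v1=-3 v2=2 v3=1
Collision at t=10: particles 2 and 3 swap velocities; positions: p0=-37 p1=-21 p2=20 p3=20; velocities now: v0=-4 v1=-3 v2=1 v3=2

Answer: 0,1 1,2 2,3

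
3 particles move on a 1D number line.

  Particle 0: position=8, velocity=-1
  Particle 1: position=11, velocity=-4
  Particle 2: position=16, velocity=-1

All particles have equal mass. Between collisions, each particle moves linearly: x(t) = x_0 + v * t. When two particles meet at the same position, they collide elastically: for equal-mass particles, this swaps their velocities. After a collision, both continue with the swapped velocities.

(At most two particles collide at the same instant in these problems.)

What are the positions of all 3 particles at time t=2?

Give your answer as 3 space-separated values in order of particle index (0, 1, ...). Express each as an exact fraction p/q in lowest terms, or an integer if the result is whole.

Collision at t=1: particles 0 and 1 swap velocities; positions: p0=7 p1=7 p2=15; velocities now: v0=-4 v1=-1 v2=-1
Advance to t=2 (no further collisions before then); velocities: v0=-4 v1=-1 v2=-1; positions = 3 6 14

Answer: 3 6 14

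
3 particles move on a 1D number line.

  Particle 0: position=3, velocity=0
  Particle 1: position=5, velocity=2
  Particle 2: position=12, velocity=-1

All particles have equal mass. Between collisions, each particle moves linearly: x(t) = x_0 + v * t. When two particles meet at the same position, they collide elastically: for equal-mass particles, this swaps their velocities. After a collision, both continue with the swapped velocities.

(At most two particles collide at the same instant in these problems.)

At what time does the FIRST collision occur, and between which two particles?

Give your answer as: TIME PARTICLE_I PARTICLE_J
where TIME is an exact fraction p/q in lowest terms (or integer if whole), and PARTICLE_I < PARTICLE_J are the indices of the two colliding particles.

Answer: 7/3 1 2

Derivation:
Pair (0,1): pos 3,5 vel 0,2 -> not approaching (rel speed -2 <= 0)
Pair (1,2): pos 5,12 vel 2,-1 -> gap=7, closing at 3/unit, collide at t=7/3
Earliest collision: t=7/3 between 1 and 2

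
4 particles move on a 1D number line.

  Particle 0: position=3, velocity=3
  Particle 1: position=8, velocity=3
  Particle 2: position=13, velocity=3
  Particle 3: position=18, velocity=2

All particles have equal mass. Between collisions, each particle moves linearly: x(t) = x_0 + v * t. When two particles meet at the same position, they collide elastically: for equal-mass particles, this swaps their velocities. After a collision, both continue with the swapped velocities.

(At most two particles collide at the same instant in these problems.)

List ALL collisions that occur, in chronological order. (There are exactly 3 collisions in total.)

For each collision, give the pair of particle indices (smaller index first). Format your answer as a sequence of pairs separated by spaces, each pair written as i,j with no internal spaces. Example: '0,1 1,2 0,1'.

Collision at t=5: particles 2 and 3 swap velocities; positions: p0=18 p1=23 p2=28 p3=28; velocities now: v0=3 v1=3 v2=2 v3=3
Collision at t=10: particles 1 and 2 swap velocities; positions: p0=33 p1=38 p2=38 p3=43; velocities now: v0=3 v1=2 v2=3 v3=3
Collision at t=15: particles 0 and 1 swap velocities; positions: p0=48 p1=48 p2=53 p3=58; velocities now: v0=2 v1=3 v2=3 v3=3

Answer: 2,3 1,2 0,1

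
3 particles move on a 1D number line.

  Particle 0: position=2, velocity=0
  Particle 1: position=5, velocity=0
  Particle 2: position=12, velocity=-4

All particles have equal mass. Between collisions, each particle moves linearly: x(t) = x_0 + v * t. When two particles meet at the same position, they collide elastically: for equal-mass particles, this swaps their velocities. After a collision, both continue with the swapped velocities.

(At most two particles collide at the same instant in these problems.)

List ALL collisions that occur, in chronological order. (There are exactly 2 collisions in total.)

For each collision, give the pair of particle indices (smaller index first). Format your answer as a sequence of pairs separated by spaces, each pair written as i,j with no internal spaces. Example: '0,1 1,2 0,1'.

Collision at t=7/4: particles 1 and 2 swap velocities; positions: p0=2 p1=5 p2=5; velocities now: v0=0 v1=-4 v2=0
Collision at t=5/2: particles 0 and 1 swap velocities; positions: p0=2 p1=2 p2=5; velocities now: v0=-4 v1=0 v2=0

Answer: 1,2 0,1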